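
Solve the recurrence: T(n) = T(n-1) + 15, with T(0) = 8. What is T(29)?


Unrolling the recurrence:
T(29) = T(28) + 15
       = T(27) + 15 + 15
       = T(26) + 15*3
       ...
       = T(0) + 15*29
       = 8 + 435 = 443


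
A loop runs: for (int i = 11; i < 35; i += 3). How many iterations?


Loop starts at i = 11, increments by 3, stops when i >= 35.
Number of iterations = ceil((35 - 11) / 3)
= ceil(24 / 3)
= 8


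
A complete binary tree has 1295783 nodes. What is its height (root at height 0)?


In a complete binary tree, level k holds nodes 2^k .. 2^(k+1)-1 (1-indexed).
Height = floor(log2(n)) = floor(log2(1295783)) = 20
Check: 2^20 = 1048576 <= 1295783 < 2097152 = 2^21


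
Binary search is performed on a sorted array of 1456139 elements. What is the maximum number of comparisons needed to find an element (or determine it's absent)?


Binary search halves the search space each comparison:
  Step 1: search space = 1456139 -> 728069
  Step 2: search space = 728069 -> 364034
  Step 3: search space = 364034 -> 182017
  Step 4: search space = 182017 -> 91008
  Step 5: search space = 91008 -> 45504
  Step 6: search space = 45504 -> 22752
  Step 7: search space = 22752 -> 11376
  Step 8: search space = 11376 -> 5688
  Step 9: search space = 5688 -> 2844
  Step 10: search space = 2844 -> 1422
  Step 11: search space = 1422 -> 711
  Step 12: search space = 711 -> 355
  Step 13: search space = 355 -> 177
  Step 14: search space = 177 -> 88
  Step 15: search space = 88 -> 44
  Step 16: search space = 44 -> 22
  Step 17: search space = 22 -> 11
  Step 18: search space = 11 -> 5
  Step 19: search space = 5 -> 2
  Step 20: search space = 2 -> 1
  Step 21: search space = 1 (final check)
Maximum comparisons = floor(log2(1456139)) + 1 = 20 + 1 = 21


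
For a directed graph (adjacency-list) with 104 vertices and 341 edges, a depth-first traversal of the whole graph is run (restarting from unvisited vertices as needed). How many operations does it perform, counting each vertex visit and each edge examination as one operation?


A full DFS traversal visits each vertex once and examines each edge once.
V = 104
E = 341
Sum = 104 + 341 = 445


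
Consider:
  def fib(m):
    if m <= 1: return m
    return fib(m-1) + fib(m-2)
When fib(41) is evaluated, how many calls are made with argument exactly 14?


Let N(m) = number of times fib(m) is called while evaluating fib(41).
N(41) = 1 (the initial call).
N(40) = 1 (only fib(41) calls it).
For 1 <= m <= 39: fib(m) is called by fib(m+1) and fib(m+2), so
  N(m) = N(m+1) + N(m+2).
fib(0) is called only by fib(2), so N(0) = N(2).
Walk down from m=41:
  N(41)=1, N(40)=1, N(39)=2, N(38)=3, N(37)=5, N(36)=8, N(35)=13, N(34)=21, N(33)=34, N(32)=55, N(31)=89, N(30)=144, N(29)=233, N(28)=377, N(27)=610, N(26)=987, N(25)=1597, N(24)=2584, N(23)=4181, N(22)=6765, N(21)=10946, N(20)=17711, N(19)=28657, N(18)=46368, N(17)=75025, N(16)=121393, N(15)=196418, N(14)=317811
N(14) = 317811


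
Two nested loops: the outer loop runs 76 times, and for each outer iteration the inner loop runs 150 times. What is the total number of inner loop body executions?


Outer loop: 76 iterations
Inner loop: 150 iterations per outer iteration
Total = 76 * 150 = 11400


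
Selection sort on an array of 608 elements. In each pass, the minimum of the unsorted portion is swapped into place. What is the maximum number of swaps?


Selection sort performs one swap per pass:
  Pass 1: find min in positions 0 to 607, swap with position 0
  Pass 2: find min in positions 1 to 607, swap with position 1
  Pass 3: find min in positions 2 to 607, swap with position 2
  Pass 4: find min in positions 3 to 607, swap with position 3
  Pass 5: find min in positions 4 to 607, swap with position 4
  ... (602 more passes)
Total passes (and swaps) = n - 1 = 608 - 1 = 607


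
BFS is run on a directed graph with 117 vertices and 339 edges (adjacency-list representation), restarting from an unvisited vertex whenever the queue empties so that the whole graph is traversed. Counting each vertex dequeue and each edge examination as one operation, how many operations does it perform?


A full BFS traversal dequeues each vertex exactly once and examines each directed edge exactly once.
V = 117 (vertex processing cost)
E = 339 (edge examination cost)
Total operations proportional to V + E = 117 + 339 = 456


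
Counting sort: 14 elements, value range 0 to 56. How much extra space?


n = 14 (output array)
k = 57 (count array for 57 distinct values)
Extra space = 14 + 57 = 71


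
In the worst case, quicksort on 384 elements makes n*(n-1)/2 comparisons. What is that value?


Sum of comparisons per partition:
383 + 382 + ... + 1 + 0
= 384 * (384 - 1) / 2
= 384 * 383 / 2
= 73536


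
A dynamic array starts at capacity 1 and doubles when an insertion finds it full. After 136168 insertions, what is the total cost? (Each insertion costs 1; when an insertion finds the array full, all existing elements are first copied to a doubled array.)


Insertion cost: 136168 (one per element)
Resizes occur just before inserting elements 2, 3, 5, 9, ...
Elements copied at each resize: 1 + 2 + 4 + 8 + 16 + 32 + 64 + 128 + 256 + 512 + 1024 + 2048 + 4096 + 8192 + 16384 + 32768 + 65536 + 131072
Sum of copies = 262143 (geometric series: 2^k - 1)
Total = 136168 + 262143 = 398311


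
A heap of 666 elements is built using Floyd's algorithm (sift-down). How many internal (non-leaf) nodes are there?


Leaf nodes occupy roughly half the array.
Sift-down is called for each internal node, starting from the last one.
Internal nodes = floor(n/2) = floor(666/2) = 333


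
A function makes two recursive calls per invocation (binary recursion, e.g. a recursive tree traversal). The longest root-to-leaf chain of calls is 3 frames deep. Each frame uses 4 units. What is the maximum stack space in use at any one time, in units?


Binary recursion: the two calls run one after the other, so only one root-to-leaf chain of frames is on the stack at a time.
Maximum depth (longest chain) = 3 frames
Each frame = 4 units
Max stack space = 3 * 4 = 12


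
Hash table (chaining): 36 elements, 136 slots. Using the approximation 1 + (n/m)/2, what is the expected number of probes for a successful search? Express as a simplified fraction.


Computing expected probes:
alpha = 36/136
= 1 + alpha/2
= 1 + 36/(2*136)
= (2*136 + 36) / (2*136)
= 308/272 = 77/68


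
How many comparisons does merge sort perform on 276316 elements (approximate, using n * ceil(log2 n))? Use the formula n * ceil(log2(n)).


Recursion depth: ceil(log2(276316)) = 19
Each recursion level merges n = 276316 elements
Total = 276316 * 19 = 5250004


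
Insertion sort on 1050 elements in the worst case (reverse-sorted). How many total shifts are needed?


In the worst case (reverse-sorted), each element shifts past all previous:
  Element 1: 1 shifts
  Element 2: 2 shifts
  Element 3: 3 shifts
  Element 4: 4 shifts
  Element 5: 5 shifts
  ...
  Element 1049: 1049 shifts
Total = 1 + 2 + ... + 1049
= 1050*(1050-1)/2 = 550725


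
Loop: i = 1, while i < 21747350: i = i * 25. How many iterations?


i multiplies by 25 each step:
i = 1 -> 25 -> 625 -> 15625 -> 390625 -> 9765625 -> 244140625 (stop)
Iterations = ceil(log_25(21747350)) = 6


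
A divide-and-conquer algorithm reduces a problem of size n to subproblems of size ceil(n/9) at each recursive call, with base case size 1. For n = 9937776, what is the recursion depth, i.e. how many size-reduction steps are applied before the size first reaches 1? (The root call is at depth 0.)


Each step divides the size by 9 (rounding up); after k steps the size is ceil(n/9^k), which equals 1 exactly when 9^k >= n.
So the depth is the smallest k with 9^k >= 9937776, i.e. ceil(log_9(9937776)).
9^7 = 4782969 < 9937776 <= 43046721 = 9^8
Recursion depth = 8


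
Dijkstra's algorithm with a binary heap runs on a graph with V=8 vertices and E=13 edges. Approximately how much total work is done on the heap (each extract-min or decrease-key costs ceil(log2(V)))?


Dijkstra with a binary heap: each vertex is extracted once, each edge may relax once.
Each heap operation costs O(log V).
V + E = 8 + 13 = 21
ceil(log2(8)) = 3 (since 2^2 = 4 < 8 <= 8 = 2^3)
Total heap work = (V+E) * ceil(log2(V)) = 21 * 3 = 63


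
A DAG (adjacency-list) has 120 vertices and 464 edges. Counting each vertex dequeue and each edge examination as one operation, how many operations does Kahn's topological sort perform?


V = 120 (vertex processing)
E = 464 (edge processing)
V + E = 120 + 464 = 584


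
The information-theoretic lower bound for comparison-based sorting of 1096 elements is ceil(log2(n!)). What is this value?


A binary decision tree of height h has at most 2^h leaves and needs at least n! of them, so h >= ceil(log2(n!)).
1096! is far too large to multiply out, so use Stirling's series:
  ln(n!) ~ n ln n - n + (1/2) ln(2 pi n) + 1/(12n)  (error below 1/(360 n^3), negligible here)
  ln(1096) = 6.9994225
  n ln n = 1096 * 6.9994225 = 7671.3671
  (1/2) ln(2 pi * 1096) = (1/2) ln(6886.3711) = 4.4186
  1/(12*1096) = 0.0001
  ln(1096!) ~ 7671.3671 - 1096 + 4.4186 + 0.0001 = 6579.7858
Convert to base 2: log2(1096!) = 6579.7858 / ln 2 = 6579.7858 / 0.69314718 = 9492.6244
ceil(9492.6244) = 9493


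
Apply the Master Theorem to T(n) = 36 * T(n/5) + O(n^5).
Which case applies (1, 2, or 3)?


The Master Theorem: T(n) = a*T(n/b) + O(n^c)
  a = 36, b = 5, c = 5
log_b(a) = log_5(36) ~ 2.227
Compare b^c with a: 5^5 = 3125 > 36, so c > log_b(a).
Since c > log_b(a), Case 3 applies.
T(n) = O(n^5)
Master Theorem case = 3


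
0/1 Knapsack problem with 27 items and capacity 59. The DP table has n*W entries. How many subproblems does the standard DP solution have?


The DP table is indexed by (item, capacity).
Rows: 27 items
Columns: 59 capacity values (1 to W)
Total subproblems = 27 * 59 = 1593


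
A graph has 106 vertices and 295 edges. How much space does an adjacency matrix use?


Adjacency matrix: V x V grid of entries
Space = V^2 = 106^2 = 106 * 106 = 11236


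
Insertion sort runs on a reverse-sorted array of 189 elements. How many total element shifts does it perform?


Sum of shifts = 1 + 2 + 3 + ... + 188
= 189 * 188 / 2
= 35532 / 2
= 17766


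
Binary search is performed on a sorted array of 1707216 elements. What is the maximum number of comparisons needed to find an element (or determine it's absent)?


Binary search halves the search space each comparison:
  Step 1: search space = 1707216 -> 853608
  Step 2: search space = 853608 -> 426804
  Step 3: search space = 426804 -> 213402
  Step 4: search space = 213402 -> 106701
  Step 5: search space = 106701 -> 53350
  Step 6: search space = 53350 -> 26675
  Step 7: search space = 26675 -> 13337
  Step 8: search space = 13337 -> 6668
  Step 9: search space = 6668 -> 3334
  Step 10: search space = 3334 -> 1667
  Step 11: search space = 1667 -> 833
  Step 12: search space = 833 -> 416
  Step 13: search space = 416 -> 208
  Step 14: search space = 208 -> 104
  Step 15: search space = 104 -> 52
  Step 16: search space = 52 -> 26
  Step 17: search space = 26 -> 13
  Step 18: search space = 13 -> 6
  Step 19: search space = 6 -> 3
  Step 20: search space = 3 -> 1
  Step 21: search space = 1 (final check)
Maximum comparisons = floor(log2(1707216)) + 1 = 20 + 1 = 21


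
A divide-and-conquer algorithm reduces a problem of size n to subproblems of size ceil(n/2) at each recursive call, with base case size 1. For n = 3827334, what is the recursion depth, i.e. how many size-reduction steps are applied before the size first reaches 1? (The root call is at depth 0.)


Each step divides the size by 2 (rounding up); after k steps the size is ceil(n/2^k), which equals 1 exactly when 2^k >= n.
So the depth is the smallest k with 2^k >= 3827334, i.e. ceil(log_2(3827334)).
2^21 = 2097152 < 3827334 <= 4194304 = 2^22
Recursion depth = 22


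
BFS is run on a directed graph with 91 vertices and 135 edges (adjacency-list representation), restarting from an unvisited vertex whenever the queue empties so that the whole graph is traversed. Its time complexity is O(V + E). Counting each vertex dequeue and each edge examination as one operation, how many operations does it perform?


A full BFS traversal dequeues each vertex exactly once and examines each directed edge exactly once.
V = 91 (vertex processing cost)
E = 135 (edge examination cost)
Total operations proportional to V + E = 91 + 135 = 226


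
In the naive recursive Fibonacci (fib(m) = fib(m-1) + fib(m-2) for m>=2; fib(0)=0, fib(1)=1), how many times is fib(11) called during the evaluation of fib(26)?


Let N(m) = number of times fib(m) is called while evaluating fib(26).
N(26) = 1 (the initial call).
N(25) = 1 (only fib(26) calls it).
For 1 <= m <= 24: fib(m) is called by fib(m+1) and fib(m+2), so
  N(m) = N(m+1) + N(m+2).
fib(0) is called only by fib(2), so N(0) = N(2).
Walk down from m=26:
  N(26)=1, N(25)=1, N(24)=2, N(23)=3, N(22)=5, N(21)=8, N(20)=13, N(19)=21, N(18)=34, N(17)=55, N(16)=89, N(15)=144, N(14)=233, N(13)=377, N(12)=610, N(11)=987
N(11) = 987


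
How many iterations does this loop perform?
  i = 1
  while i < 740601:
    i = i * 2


The loop variable doubles each iteration:
i = 1 -> 2 -> 4 -> 8 -> 16 -> 32 -> 64 -> 128 -> 256 -> 512 -> 1024 -> 2048 -> 4096 -> 8192 -> 16384 -> 32768 -> 65536 -> 131072 -> 262144 -> 524288 -> 1048576 (stop, 1048576 >= 740601)
Number of doublings = ceil(log2(740601)) = 20


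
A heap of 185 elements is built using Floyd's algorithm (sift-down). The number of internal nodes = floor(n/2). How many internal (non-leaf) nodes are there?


Leaf nodes occupy roughly half the array.
Sift-down is called for each internal node, starting from the last one.
Internal nodes = floor(n/2) = floor(185/2) = 92


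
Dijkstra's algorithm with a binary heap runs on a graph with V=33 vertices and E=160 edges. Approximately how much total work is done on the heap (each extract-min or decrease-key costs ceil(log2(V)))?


Dijkstra with a binary heap: each vertex is extracted once, each edge may relax once.
Each heap operation costs O(log V).
V + E = 33 + 160 = 193
ceil(log2(33)) = 6 (since 2^5 = 32 < 33 <= 64 = 2^6)
Total heap work = (V+E) * ceil(log2(V)) = 193 * 6 = 1158


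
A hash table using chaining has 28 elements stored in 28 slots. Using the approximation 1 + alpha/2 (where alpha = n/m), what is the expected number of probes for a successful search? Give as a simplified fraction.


Load factor alpha = n/m = 28/28
Expected probes = 1 + alpha/2 = 1 + 28/(2*28)
= 1 + 28/56
= 56/56 + 28/56
= 84/56
Simplify: 3/2


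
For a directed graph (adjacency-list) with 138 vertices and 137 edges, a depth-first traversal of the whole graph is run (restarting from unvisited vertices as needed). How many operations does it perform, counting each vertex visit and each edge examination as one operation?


A full DFS traversal visits each vertex once and examines each edge once.
V = 138
E = 137
Sum = 138 + 137 = 275


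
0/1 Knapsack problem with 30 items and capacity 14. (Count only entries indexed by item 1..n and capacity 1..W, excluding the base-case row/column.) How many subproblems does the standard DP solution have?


The DP table is indexed by (item, capacity).
Rows: 30 items
Columns: 14 capacity values (1 to W)
Total subproblems = 30 * 14 = 420


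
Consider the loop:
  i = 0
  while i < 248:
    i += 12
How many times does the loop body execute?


Starting at i = 0, each iteration adds 12.
Iterations until i >= 248:
  Iteration 1: i = 0 -> i = 12
  Iteration 2: i = 12 -> i = 24
  Iteration 3: i = 24 -> i = 36
  Iteration 4: i = 36 -> i = 48
  Iteration 5: i = 48 -> i = 60
  Iteration 6: i = 60 -> i = 72
  Iteration 7: i = 72 -> i = 84
  Iteration 8: i = 84 -> i = 96
  ... continuing ...
Total iterations = ceil(248/12) = 21


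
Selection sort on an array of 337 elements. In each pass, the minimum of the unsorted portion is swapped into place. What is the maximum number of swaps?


Selection sort performs one swap per pass:
  Pass 1: find min in positions 0 to 336, swap with position 0
  Pass 2: find min in positions 1 to 336, swap with position 1
  Pass 3: find min in positions 2 to 336, swap with position 2
  Pass 4: find min in positions 3 to 336, swap with position 3
  Pass 5: find min in positions 4 to 336, swap with position 4
  ... (331 more passes)
Total passes (and swaps) = n - 1 = 337 - 1 = 336


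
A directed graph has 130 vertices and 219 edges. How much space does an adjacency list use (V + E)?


Adjacency list: one list head per vertex + one entry per edge
Vertex heads: 130
Edge entries: 219
Total = 130 + 219 = 349


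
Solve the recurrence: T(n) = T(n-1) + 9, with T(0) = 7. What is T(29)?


Unrolling the recurrence:
T(29) = T(28) + 9
       = T(27) + 9 + 9
       = T(26) + 9*3
       ...
       = T(0) + 9*29
       = 7 + 261 = 268


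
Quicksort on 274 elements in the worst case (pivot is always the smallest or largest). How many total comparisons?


In the worst case, each partition step picks the worst pivot:
  Partition 1: 273 comparisons (n-1 elements to compare)
  Partition 2: 272 comparisons
  Partition 3: 271 comparisons
  Partition 4: 270 comparisons
  Partition 5: 269 comparisons
  ...
  Last partition: 0 comparisons
Total = (n-1) + (n-2) + ... + 1 + 0 = n*(n-1)/2
= 274*273/2 = 37401


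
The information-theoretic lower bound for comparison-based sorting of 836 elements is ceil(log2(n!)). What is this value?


A binary decision tree of height h has at most 2^h leaves and needs at least n! of them, so h >= ceil(log2(n!)).
836! is far too large to multiply out, so use Stirling's series:
  ln(n!) ~ n ln n - n + (1/2) ln(2 pi n) + 1/(12n)  (error below 1/(360 n^3), negligible here)
  ln(836) = 6.7286286
  n ln n = 836 * 6.7286286 = 5625.1335
  (1/2) ln(2 pi * 836) = (1/2) ln(5252.7429) = 4.2833
  1/(12*836) = 0.0001
  ln(836!) ~ 5625.1335 - 836 + 4.2833 + 0.0001 = 4793.4169
Convert to base 2: log2(836!) = 4793.4169 / ln 2 = 4793.4169 / 0.69314718 = 6915.4388
ceil(6915.4388) = 6916


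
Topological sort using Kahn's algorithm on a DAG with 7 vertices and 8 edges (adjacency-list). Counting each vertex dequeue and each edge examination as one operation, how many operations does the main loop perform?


Kahn's algorithm:
  1. Compute in-degrees: O(V + E)
  2. Process queue: each vertex dequeued once (O(V))
     each edge examined once (O(E))
Total = V + E = 7 + 8 = 15


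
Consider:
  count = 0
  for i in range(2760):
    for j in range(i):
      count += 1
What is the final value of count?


For each i, the inner loop runs i times:
  i=0: inner runs 0 times
  i=1: inner runs 1 time
  i=2: inner runs 2 times
  i=3: inner runs 3 times
  i=4: inner runs 4 times
  i=5: inner runs 5 times
  i=6: inner runs 6 times
  i=7: inner runs 7 times
  ...
Total = 0 + 1 + 2 + ... + 2759 = 2760*(2760-1)/2 = 3807420


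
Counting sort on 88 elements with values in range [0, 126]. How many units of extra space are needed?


Output array size: 88 (to store sorted result)
Count array size: 127 (one slot per possible value, range 0 to 126)
Total extra space = 88 + 127 = 215


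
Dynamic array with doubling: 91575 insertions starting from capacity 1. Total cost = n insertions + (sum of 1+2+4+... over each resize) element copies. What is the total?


n = 91575
Insertion costs: 91575
Resizes copy 1, 2, 4, ... up to the largest power of 2 that is <= n-1 = 91574, i.e. 65536.
Copy costs = 1 + 2 + 4 + 8 + 16 + 32 + 64 + 128 + 256 + 512 + 1024 + 2048 + 4096 + 8192 + 16384 + 32768 + 65536 = 131071
Total = 91575 + 131071 = 222646


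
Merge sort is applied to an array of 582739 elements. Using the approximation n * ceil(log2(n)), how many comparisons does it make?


Merge sort divides the array into halves recursively.
Number of levels = ceil(log2(582739)) = 20
At each level, approximately n = 582739 comparisons are needed for merging.
Total comparisons ~ n * ceil(log2(n)) = 582739 * 20 = 11654780


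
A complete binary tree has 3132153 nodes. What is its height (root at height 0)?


In a complete binary tree, level k holds nodes 2^k .. 2^(k+1)-1 (1-indexed).
Height = floor(log2(n)) = floor(log2(3132153)) = 21
Check: 2^21 = 2097152 <= 3132153 < 4194304 = 2^22


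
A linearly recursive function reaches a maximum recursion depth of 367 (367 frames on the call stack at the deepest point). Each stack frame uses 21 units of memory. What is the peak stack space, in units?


Maximum recursion depth = 367 frames
Memory per frame = 21 units
Total stack space = depth * frame_size
= 367 * 21 = 7707


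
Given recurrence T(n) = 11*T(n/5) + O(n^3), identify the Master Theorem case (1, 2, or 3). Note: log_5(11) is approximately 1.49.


Master Theorem parameters: a=11, b=5, c=3
log_b(a) = 1.49
Compare b^c with a: 5^3 = 125 > 11, so c > log_b(a).
Comparing c=3 vs log_b(a)=1.49:
3 > 1.49 => Case 3
Result: T(n) = O(n^3)
Master Theorem case = 3


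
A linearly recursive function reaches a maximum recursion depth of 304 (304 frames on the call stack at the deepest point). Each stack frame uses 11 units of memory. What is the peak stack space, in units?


Maximum recursion depth = 304 frames
Memory per frame = 11 units
Total stack space = depth * frame_size
= 304 * 11 = 3344


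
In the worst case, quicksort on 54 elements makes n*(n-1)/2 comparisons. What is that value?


Sum of comparisons per partition:
53 + 52 + ... + 1 + 0
= 54 * (54 - 1) / 2
= 54 * 53 / 2
= 1431


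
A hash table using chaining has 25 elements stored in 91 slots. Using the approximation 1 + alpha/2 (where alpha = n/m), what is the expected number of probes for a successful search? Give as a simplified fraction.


Load factor alpha = n/m = 25/91
Expected probes = 1 + alpha/2 = 1 + 25/(2*91)
= 1 + 25/182
= 182/182 + 25/182
= 207/182


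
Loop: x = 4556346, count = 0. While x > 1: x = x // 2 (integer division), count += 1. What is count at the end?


The variable x halves each step:
x = 4556346 -> 2278173 -> 1139086 -> 569543 -> 284771 -> 142385 -> 71192 -> 35596 -> 17798 -> 8899 -> 4449 -> 2224 -> 1112 -> 556 -> 278 -> 139 -> 69 -> 34 -> 17 -> 8 -> 4 -> 2 -> 1
Number of halvings = floor(log2(4556346)) = 22


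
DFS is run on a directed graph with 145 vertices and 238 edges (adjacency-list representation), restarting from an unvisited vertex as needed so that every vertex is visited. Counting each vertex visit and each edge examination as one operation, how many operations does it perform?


A full DFS traversal processes each vertex exactly once (push/pop on stack).
Each directed edge is examined once.
V = 145, E = 238
V + E = 383


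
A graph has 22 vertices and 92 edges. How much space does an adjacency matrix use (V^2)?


Adjacency matrix: V x V grid of entries
Space = V^2 = 22^2 = 22 * 22 = 484


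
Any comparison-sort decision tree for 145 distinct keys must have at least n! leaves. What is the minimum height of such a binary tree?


A binary decision tree of height h has at most 2^h leaves and needs at least n! of them, so h >= ceil(log2(n!)).
145! is far too large to multiply out, so use Stirling's series:
  ln(n!) ~ n ln n - n + (1/2) ln(2 pi n) + 1/(12n)  (error below 1/(360 n^3), negligible here)
  ln(145) = 4.9767337
  n ln n = 145 * 4.9767337 = 721.6264
  (1/2) ln(2 pi * 145) = (1/2) ln(911.0619) = 3.4073
  1/(12*145) = 0.0006
  ln(145!) ~ 721.6264 - 145 + 3.4073 + 0.0006 = 580.0343
Convert to base 2: log2(145!) = 580.0343 / ln 2 = 580.0343 / 0.69314718 = 836.8126
ceil(836.8126) = 837


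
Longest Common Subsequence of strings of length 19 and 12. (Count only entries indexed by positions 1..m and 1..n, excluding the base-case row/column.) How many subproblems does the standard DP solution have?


DP table indexed by positions in both strings.
First string: 19 positions
Second string: 12 positions
Total = 19 * 12 = 228


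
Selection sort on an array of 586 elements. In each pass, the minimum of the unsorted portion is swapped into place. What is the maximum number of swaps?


Selection sort performs one swap per pass:
  Pass 1: find min in positions 0 to 585, swap with position 0
  Pass 2: find min in positions 1 to 585, swap with position 1
  Pass 3: find min in positions 2 to 585, swap with position 2
  Pass 4: find min in positions 3 to 585, swap with position 3
  Pass 5: find min in positions 4 to 585, swap with position 4
  ... (580 more passes)
Total passes (and swaps) = n - 1 = 586 - 1 = 585


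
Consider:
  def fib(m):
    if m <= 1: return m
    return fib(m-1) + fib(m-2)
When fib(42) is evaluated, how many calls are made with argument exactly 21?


Let N(m) = number of times fib(m) is called while evaluating fib(42).
N(42) = 1 (the initial call).
N(41) = 1 (only fib(42) calls it).
For 1 <= m <= 40: fib(m) is called by fib(m+1) and fib(m+2), so
  N(m) = N(m+1) + N(m+2).
fib(0) is called only by fib(2), so N(0) = N(2).
Walk down from m=42:
  N(42)=1, N(41)=1, N(40)=2, N(39)=3, N(38)=5, N(37)=8, N(36)=13, N(35)=21, N(34)=34, N(33)=55, N(32)=89, N(31)=144, N(30)=233, N(29)=377, N(28)=610, N(27)=987, N(26)=1597, N(25)=2584, N(24)=4181, N(23)=6765, N(22)=10946, N(21)=17711
N(21) = 17711


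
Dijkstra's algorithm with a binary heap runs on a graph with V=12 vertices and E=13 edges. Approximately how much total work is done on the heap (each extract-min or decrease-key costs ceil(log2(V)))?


Dijkstra with a binary heap: each vertex is extracted once, each edge may relax once.
Each heap operation costs O(log V).
V + E = 12 + 13 = 25
ceil(log2(12)) = 4 (since 2^3 = 8 < 12 <= 16 = 2^4)
Total heap work = (V+E) * ceil(log2(V)) = 25 * 4 = 100


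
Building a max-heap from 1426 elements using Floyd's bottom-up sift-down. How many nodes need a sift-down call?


In a heap of 1426 elements (0-indexed array):
  Last element index: 1425
  Parent of last element: floor((1425 - 1) / 2) = 712
  Internal nodes: indices 0 to 712
  Count = floor(1426/2) = 713


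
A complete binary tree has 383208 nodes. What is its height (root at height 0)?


In a complete binary tree, level k holds nodes 2^k .. 2^(k+1)-1 (1-indexed).
Height = floor(log2(n)) = floor(log2(383208)) = 18
Check: 2^18 = 262144 <= 383208 < 524288 = 2^19


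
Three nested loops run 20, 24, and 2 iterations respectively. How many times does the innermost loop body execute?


Loop 1 (outermost): 20 iterations
Loop 2 (middle): 24 iterations per outer
Loop 3 (innermost): 2 iterations per middle
Total = 20 * 24 * 2 = 960


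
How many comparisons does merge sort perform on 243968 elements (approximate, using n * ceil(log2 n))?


Recursion depth: ceil(log2(243968)) = 18
Each recursion level merges n = 243968 elements
Total = 243968 * 18 = 4391424


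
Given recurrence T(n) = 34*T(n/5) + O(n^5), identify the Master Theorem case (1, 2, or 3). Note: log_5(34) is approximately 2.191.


Master Theorem parameters: a=34, b=5, c=5
log_b(a) = 2.191
Compare b^c with a: 5^5 = 3125 > 34, so c > log_b(a).
Comparing c=5 vs log_b(a)=2.191:
5 > 2.191 => Case 3
Result: T(n) = O(n^5)
Master Theorem case = 3


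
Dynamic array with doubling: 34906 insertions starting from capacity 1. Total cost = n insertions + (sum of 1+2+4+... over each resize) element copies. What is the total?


n = 34906
Insertion costs: 34906
Resizes copy 1, 2, 4, ... up to the largest power of 2 that is <= n-1 = 34905, i.e. 32768.
Copy costs = 1 + 2 + 4 + 8 + 16 + 32 + 64 + 128 + 256 + 512 + 1024 + 2048 + 4096 + 8192 + 16384 + 32768 = 65535
Total = 34906 + 65535 = 100441


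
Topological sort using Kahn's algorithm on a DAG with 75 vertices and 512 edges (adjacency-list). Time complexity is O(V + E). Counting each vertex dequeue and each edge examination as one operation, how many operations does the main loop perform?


Kahn's algorithm:
  1. Compute in-degrees: O(V + E)
  2. Process queue: each vertex dequeued once (O(V))
     each edge examined once (O(E))
Total = V + E = 75 + 512 = 587


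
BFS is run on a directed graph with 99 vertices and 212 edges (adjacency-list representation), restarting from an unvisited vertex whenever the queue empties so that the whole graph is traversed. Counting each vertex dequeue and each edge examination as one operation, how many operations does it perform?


A full BFS traversal dequeues each vertex exactly once and examines each directed edge exactly once.
V = 99 (vertex processing cost)
E = 212 (edge examination cost)
Total operations proportional to V + E = 99 + 212 = 311


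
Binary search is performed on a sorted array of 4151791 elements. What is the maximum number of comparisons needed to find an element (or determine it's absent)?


Binary search halves the search space each comparison:
  Step 1: search space = 4151791 -> 2075895
  Step 2: search space = 2075895 -> 1037947
  Step 3: search space = 1037947 -> 518973
  Step 4: search space = 518973 -> 259486
  Step 5: search space = 259486 -> 129743
  Step 6: search space = 129743 -> 64871
  Step 7: search space = 64871 -> 32435
  Step 8: search space = 32435 -> 16217
  Step 9: search space = 16217 -> 8108
  Step 10: search space = 8108 -> 4054
  Step 11: search space = 4054 -> 2027
  Step 12: search space = 2027 -> 1013
  Step 13: search space = 1013 -> 506
  Step 14: search space = 506 -> 253
  Step 15: search space = 253 -> 126
  Step 16: search space = 126 -> 63
  Step 17: search space = 63 -> 31
  Step 18: search space = 31 -> 15
  Step 19: search space = 15 -> 7
  Step 20: search space = 7 -> 3
  Step 21: search space = 3 -> 1
  Step 22: search space = 1 (final check)
Maximum comparisons = floor(log2(4151791)) + 1 = 21 + 1 = 22


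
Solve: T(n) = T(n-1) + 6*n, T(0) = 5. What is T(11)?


Expanding the recurrence:
T(11) = T(10) + 6*11
       = T(9) + 6*10 + 6*11
       ...
       = T(0) + 6*(1 + 2 + ... + 11)
       = 5 + 6 * 11*12/2
       = 5 + 6 * 66
       = 5 + 396 = 401


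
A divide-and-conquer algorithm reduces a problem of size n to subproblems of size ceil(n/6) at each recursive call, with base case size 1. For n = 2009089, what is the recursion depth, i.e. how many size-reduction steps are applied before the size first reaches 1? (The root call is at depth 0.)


Each step divides the size by 6 (rounding up); after k steps the size is ceil(n/6^k), which equals 1 exactly when 6^k >= n.
So the depth is the smallest k with 6^k >= 2009089, i.e. ceil(log_6(2009089)).
6^8 = 1679616 < 2009089 <= 10077696 = 6^9
Recursion depth = 9


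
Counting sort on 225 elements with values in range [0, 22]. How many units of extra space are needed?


Output array size: 225 (to store sorted result)
Count array size: 23 (one slot per possible value, range 0 to 22)
Total extra space = 225 + 23 = 248


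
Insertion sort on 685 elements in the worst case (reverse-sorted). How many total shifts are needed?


In the worst case (reverse-sorted), each element shifts past all previous:
  Element 1: 1 shifts
  Element 2: 2 shifts
  Element 3: 3 shifts
  Element 4: 4 shifts
  Element 5: 5 shifts
  ...
  Element 684: 684 shifts
Total = 1 + 2 + ... + 684
= 685*(685-1)/2 = 234270


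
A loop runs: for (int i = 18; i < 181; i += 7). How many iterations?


Loop starts at i = 18, increments by 7, stops when i >= 181.
Number of iterations = ceil((181 - 18) / 7)
= ceil(163 / 7)
= 24


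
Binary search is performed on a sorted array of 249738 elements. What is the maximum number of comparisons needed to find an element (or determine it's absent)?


Binary search halves the search space each comparison:
  Step 1: search space = 249738 -> 124869
  Step 2: search space = 124869 -> 62434
  Step 3: search space = 62434 -> 31217
  Step 4: search space = 31217 -> 15608
  Step 5: search space = 15608 -> 7804
  Step 6: search space = 7804 -> 3902
  Step 7: search space = 3902 -> 1951
  Step 8: search space = 1951 -> 975
  Step 9: search space = 975 -> 487
  Step 10: search space = 487 -> 243
  Step 11: search space = 243 -> 121
  Step 12: search space = 121 -> 60
  Step 13: search space = 60 -> 30
  Step 14: search space = 30 -> 15
  Step 15: search space = 15 -> 7
  Step 16: search space = 7 -> 3
  Step 17: search space = 3 -> 1
  Step 18: search space = 1 (final check)
Maximum comparisons = floor(log2(249738)) + 1 = 17 + 1 = 18


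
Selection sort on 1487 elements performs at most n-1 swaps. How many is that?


Each of the 1486 passes places one element in its final position.
Pass 1: swap minimum into position 0
Pass 2: swap minimum of remaining into position 1
...
Pass 1486: last two elements, one swap
Maximum swaps = 1487 - 1 = 1486


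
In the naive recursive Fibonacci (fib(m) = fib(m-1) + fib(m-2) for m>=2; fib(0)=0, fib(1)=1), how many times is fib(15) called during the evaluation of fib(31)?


Let N(m) = number of times fib(m) is called while evaluating fib(31).
N(31) = 1 (the initial call).
N(30) = 1 (only fib(31) calls it).
For 1 <= m <= 29: fib(m) is called by fib(m+1) and fib(m+2), so
  N(m) = N(m+1) + N(m+2).
fib(0) is called only by fib(2), so N(0) = N(2).
Walk down from m=31:
  N(31)=1, N(30)=1, N(29)=2, N(28)=3, N(27)=5, N(26)=8, N(25)=13, N(24)=21, N(23)=34, N(22)=55, N(21)=89, N(20)=144, N(19)=233, N(18)=377, N(17)=610, N(16)=987, N(15)=1597
N(15) = 1597


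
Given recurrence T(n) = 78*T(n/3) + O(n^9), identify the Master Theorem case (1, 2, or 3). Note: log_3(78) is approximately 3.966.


Master Theorem parameters: a=78, b=3, c=9
log_b(a) = 3.966
Compare b^c with a: 3^9 = 19683 > 78, so c > log_b(a).
Comparing c=9 vs log_b(a)=3.966:
9 > 3.966 => Case 3
Result: T(n) = O(n^9)
Master Theorem case = 3


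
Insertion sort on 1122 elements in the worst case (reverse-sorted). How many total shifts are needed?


In the worst case (reverse-sorted), each element shifts past all previous:
  Element 1: 1 shifts
  Element 2: 2 shifts
  Element 3: 3 shifts
  Element 4: 4 shifts
  Element 5: 5 shifts
  ...
  Element 1121: 1121 shifts
Total = 1 + 2 + ... + 1121
= 1122*(1122-1)/2 = 628881


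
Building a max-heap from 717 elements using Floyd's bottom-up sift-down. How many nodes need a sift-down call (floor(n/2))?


In a heap of 717 elements (0-indexed array):
  Last element index: 716
  Parent of last element: floor((716 - 1) / 2) = 357
  Internal nodes: indices 0 to 357
  Count = floor(717/2) = 358


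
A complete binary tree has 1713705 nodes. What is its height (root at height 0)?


In a complete binary tree, level k holds nodes 2^k .. 2^(k+1)-1 (1-indexed).
Height = floor(log2(n)) = floor(log2(1713705)) = 20
Check: 2^20 = 1048576 <= 1713705 < 2097152 = 2^21


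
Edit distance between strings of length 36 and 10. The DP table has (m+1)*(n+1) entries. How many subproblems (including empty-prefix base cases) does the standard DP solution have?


The table includes base cases (empty prefixes).
Rows: (m+1) = 37
Columns: (n+1) = 11
Total = 37 * 11 = 407


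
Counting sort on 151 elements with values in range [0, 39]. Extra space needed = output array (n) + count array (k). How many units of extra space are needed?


Output array size: 151 (to store sorted result)
Count array size: 40 (one slot per possible value, range 0 to 39)
Total extra space = 151 + 40 = 191


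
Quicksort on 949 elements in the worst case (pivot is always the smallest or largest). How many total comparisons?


In the worst case, each partition step picks the worst pivot:
  Partition 1: 948 comparisons (n-1 elements to compare)
  Partition 2: 947 comparisons
  Partition 3: 946 comparisons
  Partition 4: 945 comparisons
  Partition 5: 944 comparisons
  ...
  Last partition: 0 comparisons
Total = (n-1) + (n-2) + ... + 1 + 0 = n*(n-1)/2
= 949*948/2 = 449826


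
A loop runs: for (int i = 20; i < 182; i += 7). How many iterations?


Loop starts at i = 20, increments by 7, stops when i >= 182.
Number of iterations = ceil((182 - 20) / 7)
= ceil(162 / 7)
= 24


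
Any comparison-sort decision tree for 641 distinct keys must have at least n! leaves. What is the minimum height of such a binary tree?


A binary decision tree of height h has at most 2^h leaves and needs at least n! of them, so h >= ceil(log2(n!)).
641! is far too large to multiply out, so use Stirling's series:
  ln(n!) ~ n ln n - n + (1/2) ln(2 pi n) + 1/(12n)  (error below 1/(360 n^3), negligible here)
  ln(641) = 6.4630295
  n ln n = 641 * 6.4630295 = 4142.8019
  (1/2) ln(2 pi * 641) = (1/2) ln(4027.5218) = 4.1505
  1/(12*641) = 0.0001
  ln(641!) ~ 4142.8019 - 641 + 4.1505 + 0.0001 = 3505.9525
Convert to base 2: log2(641!) = 3505.9525 / ln 2 = 3505.9525 / 0.69314718 = 5058.0203
ceil(5058.0203) = 5059


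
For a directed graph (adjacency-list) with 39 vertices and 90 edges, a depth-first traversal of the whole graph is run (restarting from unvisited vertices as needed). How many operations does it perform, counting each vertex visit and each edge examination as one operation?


A full DFS traversal visits each vertex once and examines each edge once.
V = 39
E = 90
Sum = 39 + 90 = 129


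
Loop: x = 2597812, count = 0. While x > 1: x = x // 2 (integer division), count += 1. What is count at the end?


The variable x halves each step:
x = 2597812 -> 1298906 -> 649453 -> 324726 -> 162363 -> 81181 -> 40590 -> 20295 -> 10147 -> 5073 -> 2536 -> 1268 -> 634 -> 317 -> 158 -> 79 -> 39 -> 19 -> 9 -> 4 -> 2 -> 1
Number of halvings = floor(log2(2597812)) = 21


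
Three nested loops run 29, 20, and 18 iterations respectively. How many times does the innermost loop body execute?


Loop 1 (outermost): 29 iterations
Loop 2 (middle): 20 iterations per outer
Loop 3 (innermost): 18 iterations per middle
Total = 29 * 20 * 18 = 10440


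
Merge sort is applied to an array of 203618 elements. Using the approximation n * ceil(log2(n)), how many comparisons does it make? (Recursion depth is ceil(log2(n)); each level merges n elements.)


Merge sort divides the array into halves recursively.
Number of levels = ceil(log2(203618)) = 18
At each level, approximately n = 203618 comparisons are needed for merging.
Total comparisons ~ n * ceil(log2(n)) = 203618 * 18 = 3665124


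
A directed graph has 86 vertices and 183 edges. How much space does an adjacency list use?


Adjacency list: one list head per vertex + one entry per edge
Vertex heads: 86
Edge entries: 183
Total = 86 + 183 = 269


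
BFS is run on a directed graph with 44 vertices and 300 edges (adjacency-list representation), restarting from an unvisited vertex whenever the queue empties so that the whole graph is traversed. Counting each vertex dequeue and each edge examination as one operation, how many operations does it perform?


A full BFS traversal dequeues each vertex exactly once and examines each directed edge exactly once.
V = 44 (vertex processing cost)
E = 300 (edge examination cost)
Total operations proportional to V + E = 44 + 300 = 344


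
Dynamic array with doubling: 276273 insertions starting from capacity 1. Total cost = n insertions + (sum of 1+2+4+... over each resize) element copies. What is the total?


n = 276273
Insertion costs: 276273
Resizes copy 1, 2, 4, ... up to the largest power of 2 that is <= n-1 = 276272, i.e. 262144.
Copy costs = 1 + 2 + 4 + 8 + 16 + 32 + 64 + 128 + 256 + 512 + 1024 + 2048 + 4096 + 8192 + 16384 + 32768 + 65536 + 131072 + 262144 = 524287
Total = 276273 + 524287 = 800560


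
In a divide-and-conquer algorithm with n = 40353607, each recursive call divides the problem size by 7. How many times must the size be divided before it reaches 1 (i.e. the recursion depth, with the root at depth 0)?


Number of divisions = log_7(40353607)
Sizes: 40353607 -> 5764801 -> 823543 -> 117649 -> 16807 -> 2401 -> 343 -> 49 -> 7 -> 1 (9 divisions)
Recursion depth = 9


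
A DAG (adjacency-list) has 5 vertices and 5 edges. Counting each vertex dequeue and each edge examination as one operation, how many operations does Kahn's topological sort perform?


V = 5 (vertex processing)
E = 5 (edge processing)
V + E = 5 + 5 = 10
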